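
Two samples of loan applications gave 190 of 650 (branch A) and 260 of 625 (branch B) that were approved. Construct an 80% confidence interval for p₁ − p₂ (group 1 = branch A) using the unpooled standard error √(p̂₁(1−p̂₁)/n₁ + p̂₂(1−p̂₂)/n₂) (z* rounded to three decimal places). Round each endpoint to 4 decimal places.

p̂₁ = 0.29231, p̂₂ = 0.41600, so the observed difference is -0.12369.
Unpooled SE = √(p̂₁(1−p̂₁)/n₁ + p̂₂(1−p̂₂)/n₂) = √(0.000318252 + 0.000388710) = 0.026589.
The 80% critical value is z* = 1.282. Margin = 1.282·0.026589 = 0.03409.
CI: -0.12369 ± 0.03409 = (-0.1578, -0.0896).

(-0.1578, -0.0896)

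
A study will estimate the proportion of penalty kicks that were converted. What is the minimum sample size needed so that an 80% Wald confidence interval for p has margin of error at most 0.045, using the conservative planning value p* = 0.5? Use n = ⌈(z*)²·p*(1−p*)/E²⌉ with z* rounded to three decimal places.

For 80% confidence, z* = 1.282.
p*(1−p*) = 0.2500.
Required n before rounding: 1.643524 × 0.2500 / 0.045² = 202.904.
⌈202.904⌉ = 203.

n = 203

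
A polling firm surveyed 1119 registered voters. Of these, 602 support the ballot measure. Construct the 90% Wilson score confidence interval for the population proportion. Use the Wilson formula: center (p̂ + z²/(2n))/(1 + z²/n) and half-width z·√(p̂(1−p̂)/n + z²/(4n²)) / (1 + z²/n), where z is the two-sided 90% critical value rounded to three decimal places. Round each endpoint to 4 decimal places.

(0.5134, 0.5624)

p̂ = 602/1119 = 0.53798; z = 1.645, so z² = 2.706025.
Denominator 1 + z²/n = 1 + 2.706025/1119 = 1.002418.
Center = (0.53798 + 0.001209)/1.002418 = 0.53789.
Radicand: p̂(1−p̂)/n + z²/(4n²) = 0.000222125 + 0.000000540 = 0.000222665.
Half-width = z·√(radicand)/denom = 1.645·0.014922/1.002418 = 0.02449.
CI: 0.53789 ± 0.02449 = (0.5134, 0.5624).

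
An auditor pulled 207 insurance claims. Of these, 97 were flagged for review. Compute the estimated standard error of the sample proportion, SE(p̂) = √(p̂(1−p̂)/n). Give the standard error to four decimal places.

SE = 0.0347

Sample proportion p̂ = 97/207 = 0.46860.
p̂(1−p̂) = 0.249014.
Dividing by n and taking the root: √0.001202966 = 0.0347.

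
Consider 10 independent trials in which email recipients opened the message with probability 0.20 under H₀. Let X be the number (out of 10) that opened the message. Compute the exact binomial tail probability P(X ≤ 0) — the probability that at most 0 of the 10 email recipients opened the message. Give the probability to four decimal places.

P = 0.1074

X ~ Binomial(n=10, p=0.20).
P(X ≤ 0) = C(10,0)·0.20^0·0.80^10.
= 0.107374 = 0.1074.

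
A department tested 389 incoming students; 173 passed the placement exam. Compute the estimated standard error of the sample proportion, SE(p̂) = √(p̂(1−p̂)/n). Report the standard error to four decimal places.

SE = 0.0252

The sample proportion is 173/389 = 0.44473.
p̂(1−p̂) = 0.44473·0.55527 = 0.246945.
Dividing by n and taking the root: √0.000634820 = 0.0252.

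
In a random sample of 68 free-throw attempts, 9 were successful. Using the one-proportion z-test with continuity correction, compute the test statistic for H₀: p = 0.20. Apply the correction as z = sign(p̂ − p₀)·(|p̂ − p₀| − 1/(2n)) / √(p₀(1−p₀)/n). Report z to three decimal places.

p̂ = 9/68 = 0.13235. p̂ − p₀ = -0.067647.
1/(2n) = 0.007353.
Corrected numerator: |-0.067647| − 0.007353 = 0.060294.
SE₀ = √(0.20·0.80/68) = 0.048507.
z = −0.060294/0.048507 = -1.243.

z = -1.243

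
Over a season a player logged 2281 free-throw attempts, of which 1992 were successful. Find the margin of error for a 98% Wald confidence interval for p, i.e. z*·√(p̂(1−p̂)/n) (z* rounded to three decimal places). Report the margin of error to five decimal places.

p̂ = 1992/2281 = 0.87330.
SE = √(p̂(1−p̂)/n) = √(0.110646/2281) = 0.006965.
For 98% confidence, z* = 2.326.
So ME = 0.01620.

ME = 0.01620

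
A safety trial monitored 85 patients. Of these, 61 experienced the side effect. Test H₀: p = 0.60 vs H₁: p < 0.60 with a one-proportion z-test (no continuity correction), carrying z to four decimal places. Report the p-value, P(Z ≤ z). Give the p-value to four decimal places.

p-value = 0.9866

With x = 61 successes in n = 85, p̂ = 0.71765.
Null standard error: √(0.60·0.40/85) = √0.002823529 = 0.053137.
z = (p̂ − p₀)/SE = (61/85 − 0.60)/0.053137 ≈ 2.2140.
From the standard normal, P(Z ≤ z) = 0.9866.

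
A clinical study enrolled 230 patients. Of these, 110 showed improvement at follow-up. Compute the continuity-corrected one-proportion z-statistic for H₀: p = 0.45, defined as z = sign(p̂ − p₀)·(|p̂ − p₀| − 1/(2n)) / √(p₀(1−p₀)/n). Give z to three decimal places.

Sample proportion p̂ = 110/230 = 0.47826. p̂ − p₀ = 0.028261.
1/(2n) = 0.002174.
Corrected numerator: |0.028261| − 0.002174 = 0.026087.
SE₀ = √(0.45·0.55/230) = 0.032804.
z = (+)0.026087/0.032804 = 0.795.

z = 0.795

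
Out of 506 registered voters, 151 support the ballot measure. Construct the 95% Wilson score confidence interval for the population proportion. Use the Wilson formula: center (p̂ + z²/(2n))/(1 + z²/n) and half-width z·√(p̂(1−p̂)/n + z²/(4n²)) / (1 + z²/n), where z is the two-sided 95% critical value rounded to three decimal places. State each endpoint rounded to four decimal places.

p̂ = 151/506 = 0.29842; z = 1.960, so z² = 3.841600.
Denominator 1 + z²/n = 1 + 3.841600/506 = 1.007592.
Center = (0.29842 + 0.003796)/1.007592 = 0.29994.
Radicand: p̂(1−p̂)/n + z²/(4n²) = 0.000413765 + 0.000003751 = 0.000417516.
Half-width = z·√(radicand)/denom = 1.960·0.020433/1.007592 = 0.03975.
CI: 0.29994 ± 0.03975 = (0.2602, 0.3397).

(0.2602, 0.3397)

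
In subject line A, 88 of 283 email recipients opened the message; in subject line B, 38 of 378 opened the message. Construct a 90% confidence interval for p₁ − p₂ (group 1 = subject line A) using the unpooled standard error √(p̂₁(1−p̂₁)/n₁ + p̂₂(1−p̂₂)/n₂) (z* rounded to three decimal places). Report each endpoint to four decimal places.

(0.1585, 0.2623)

p̂₁ = 88/283 = 0.31095, p̂₂ = 38/378 = 0.10053; p̂₁ − p̂₂ = 0.21042.
SE = √(0.000757108 + 0.000239214) = √0.000996322 = 0.031565.
The 90% critical value is z* = 1.645. Margin = 1.645·0.031565 = 0.05192.
Interval: 0.21042 ± 0.05192 → (0.1585, 0.2623).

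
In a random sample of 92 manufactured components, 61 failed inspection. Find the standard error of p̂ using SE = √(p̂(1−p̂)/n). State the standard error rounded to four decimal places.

p̂ = 61/92 = 0.66304.
p̂(1−p̂) = 0.66304·0.33696 = 0.223418.
SE = √(0.223418/92) = √0.002428457 = 0.0493.

SE = 0.0493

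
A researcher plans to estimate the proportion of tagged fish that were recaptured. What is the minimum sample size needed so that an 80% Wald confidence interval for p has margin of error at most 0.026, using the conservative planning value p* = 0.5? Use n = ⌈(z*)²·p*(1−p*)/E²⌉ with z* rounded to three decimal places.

n = 608

z* = 1.282 at the 80% level.
p*(1−p*) = 0.50·0.50 = 0.2500.
(z*)²·p*(1−p*)/E² = 1.643524·0.2500/0.000676 = 607.812.
⌈607.812⌉ = 608.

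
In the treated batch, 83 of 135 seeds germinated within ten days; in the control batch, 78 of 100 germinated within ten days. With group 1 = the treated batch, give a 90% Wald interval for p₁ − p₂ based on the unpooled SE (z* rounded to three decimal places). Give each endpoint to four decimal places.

p̂₁ = 83/135 = 0.61481, p̂₂ = 78/100 = 0.78000; p̂₁ − p̂₂ = -0.16519.
SE = √(0.001754204 + 0.001716000) = √0.003470204 = 0.058908.
z* = 1.645 at the 90% level. Margin = 1.645·0.058908 = 0.09690.
So the interval runs from -0.2621 to -0.0683.

(-0.2621, -0.0683)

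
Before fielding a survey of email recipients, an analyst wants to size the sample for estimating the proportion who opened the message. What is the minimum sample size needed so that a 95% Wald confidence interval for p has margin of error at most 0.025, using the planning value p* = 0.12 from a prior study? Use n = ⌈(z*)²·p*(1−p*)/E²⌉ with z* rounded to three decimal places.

z* = 1.960 at the 95% level.
p*(1−p*) = 0.12·0.88 = 0.1056.
Required n before rounding: 3.841600 × 0.1056 / 0.025² = 649.077.
Rounding up, n = 650.

n = 650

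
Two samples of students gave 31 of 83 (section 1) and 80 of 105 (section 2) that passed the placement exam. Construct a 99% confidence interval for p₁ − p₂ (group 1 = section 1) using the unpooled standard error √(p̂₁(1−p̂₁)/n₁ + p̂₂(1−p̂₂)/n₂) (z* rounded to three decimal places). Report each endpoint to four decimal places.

p̂₁ = 31/83 = 0.37349, p̂₂ = 80/105 = 0.76190; p̂₁ − p̂₂ = -0.38841.
Unpooled SE = √(p̂₁(1−p̂₁)/n₁ + p̂₂(1−p̂₂)/n₂) = √(0.002819232 + 0.001727675) = 0.067431.
For 99% confidence, z* = 2.576. Margin = 2.576·0.067431 = 0.17370.
Interval: -0.38841 ± 0.17370 → (-0.5621, -0.2147).

(-0.5621, -0.2147)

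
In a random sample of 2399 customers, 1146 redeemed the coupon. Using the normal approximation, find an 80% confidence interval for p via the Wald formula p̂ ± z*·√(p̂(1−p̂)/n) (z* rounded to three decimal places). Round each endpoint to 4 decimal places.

With x = 1146 successes in n = 2399, p̂ = 0.47770.
SE = √(p̂(1−p̂)/n) = √(0.249503/2399) = 0.010198.
z* = 1.282 at the 80% level.
Margin = 1.282·0.010198 = 0.01307.
CI: 0.47770 ± 0.01307 = (0.4646, 0.4908).

(0.4646, 0.4908)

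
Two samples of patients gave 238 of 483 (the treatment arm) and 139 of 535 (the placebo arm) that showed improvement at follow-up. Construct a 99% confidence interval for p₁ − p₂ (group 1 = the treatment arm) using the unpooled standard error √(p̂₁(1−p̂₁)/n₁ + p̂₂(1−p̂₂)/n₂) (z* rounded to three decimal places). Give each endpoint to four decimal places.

p̂₁ = 0.49275, p̂₂ = 0.25981, so the observed difference is 0.23294.
SE = √(0.000517490 + 0.000359458) = √0.000876948 = 0.029613.
The 99% critical value is z* = 2.576. Margin = 2.576·0.029613 = 0.07628.
So the interval runs from 0.1567 to 0.3092.

(0.1567, 0.3092)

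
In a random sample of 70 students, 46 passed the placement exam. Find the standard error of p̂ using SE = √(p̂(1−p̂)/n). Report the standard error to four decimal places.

SE = 0.0567

With x = 46 successes in n = 70, p̂ = 0.65714.
p̂(1−p̂) = 0.225307.
Dividing by n and taking the root: √0.003218671 = 0.0567.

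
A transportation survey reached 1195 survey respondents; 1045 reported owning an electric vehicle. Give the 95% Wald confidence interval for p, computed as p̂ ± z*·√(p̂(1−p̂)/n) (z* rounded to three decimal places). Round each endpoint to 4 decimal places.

p̂ = 1045/1195 = 0.87448.
Standard error of p̂: √(0.109767/1195) = √0.000091855 = 0.009584.
For 95% confidence, z* = 1.960.
Margin = 1.960·0.009584 = 0.01878.
CI: 0.87448 ± 0.01878 = (0.8557, 0.8933).

(0.8557, 0.8933)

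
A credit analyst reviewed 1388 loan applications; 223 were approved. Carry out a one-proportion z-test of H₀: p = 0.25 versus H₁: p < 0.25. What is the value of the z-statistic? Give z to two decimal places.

The sample proportion is 223/1388 = 0.16066.
Under H₀, SE = √(p₀(1−p₀)/n) = √(0.25·0.75/1388) = √0.000135086 = 0.011623.
z = (p̂ − p₀)/SE = (0.16066 − 0.25)/0.011623 = -7.69.

z = -7.69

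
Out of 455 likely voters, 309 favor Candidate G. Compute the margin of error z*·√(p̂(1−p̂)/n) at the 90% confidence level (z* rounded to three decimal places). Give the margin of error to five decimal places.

ME = 0.03600

The sample proportion is 309/455 = 0.67912.
Standard error of p̂: √(0.217916/455) = √0.000478936 = 0.021885.
z* = 1.645 at the 90% level.
ME = 1.645·0.021885 = 0.03600.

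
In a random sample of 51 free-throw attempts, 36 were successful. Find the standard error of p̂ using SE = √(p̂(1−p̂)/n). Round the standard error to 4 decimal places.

SE = 0.0638

Sample proportion p̂ = 36/51 = 0.70588.
p̂(1−p̂) = 0.207613.
SE = √(0.207613/51) = 0.0638.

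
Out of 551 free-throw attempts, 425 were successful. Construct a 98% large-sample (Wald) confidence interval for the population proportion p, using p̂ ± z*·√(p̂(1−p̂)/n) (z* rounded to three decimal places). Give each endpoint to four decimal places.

(0.7297, 0.8129)

Sample proportion p̂ = 425/551 = 0.77132.
SE = √(p̂(1−p̂)/n) = √(0.176383/551) = 0.017892.
z* = 2.326 at the 98% level.
Margin of error: 2.326 × 0.017892 = 0.04162.
CI: 0.77132 ± 0.04162 = (0.7297, 0.8129).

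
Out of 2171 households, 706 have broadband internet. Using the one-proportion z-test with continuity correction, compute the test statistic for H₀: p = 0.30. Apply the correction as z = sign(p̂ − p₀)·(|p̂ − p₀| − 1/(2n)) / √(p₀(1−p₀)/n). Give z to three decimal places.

With x = 706 successes in n = 2171, p̂ = 0.32520. p̂ − p₀ = 0.025196.
1/(2n) = 0.000230.
Corrected numerator: |0.025196| − 0.000230 = 0.024966.
Under H₀, SE = √(p₀(1−p₀)/n) = √(0.30·0.70/2171) = √0.000096730 = 0.009835.
z = +0.024966/0.009835 = 2.538.

z = 2.538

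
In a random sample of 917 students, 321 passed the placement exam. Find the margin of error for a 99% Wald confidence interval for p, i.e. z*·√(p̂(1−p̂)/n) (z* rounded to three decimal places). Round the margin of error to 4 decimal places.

ME = 0.0406

p̂ = 321/917 = 0.35005.
SE = √(p̂(1−p̂)/n) = √(0.227516/917) = 0.015751.
z* = 2.576 at the 99% level.
So ME = 0.0406.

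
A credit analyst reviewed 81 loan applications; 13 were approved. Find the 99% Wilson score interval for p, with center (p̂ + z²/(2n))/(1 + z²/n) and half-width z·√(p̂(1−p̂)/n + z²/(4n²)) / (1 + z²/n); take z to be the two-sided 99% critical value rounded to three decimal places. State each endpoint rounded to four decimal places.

Here p̂ = 13/81 = 0.16049 and z = 2.576 (z² = 6.635776).
Denominator 1 + z²/n = 1 + 6.635776/81 = 1.081923.
Center = (0.16049 + 0.040962)/1.081923 = 0.18620.
Radicand: p̂(1−p̂)/n + z²/(4n²) = 0.001663402 + 0.000252849 = 0.001916251.
Half-width = z·√(radicand)/denom = 2.576·0.043775/1.081923 = 0.10423.
CI: 0.18620 ± 0.10423 = (0.0820, 0.2904).

(0.0820, 0.2904)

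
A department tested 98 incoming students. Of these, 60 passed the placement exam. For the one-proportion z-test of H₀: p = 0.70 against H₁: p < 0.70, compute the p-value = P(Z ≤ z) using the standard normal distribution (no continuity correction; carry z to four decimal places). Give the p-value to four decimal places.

p-value = 0.0290

Sample proportion p̂ = 60/98 = 0.61224.
SE₀ = √(0.70·0.30/98) = 0.046291.
z = (p̂ − p₀)/SE = (60/98 − 0.70)/0.046291 ≈ -1.8957.
p-value = P(Z ≤ z) with z = -1.8957 → 0.0290.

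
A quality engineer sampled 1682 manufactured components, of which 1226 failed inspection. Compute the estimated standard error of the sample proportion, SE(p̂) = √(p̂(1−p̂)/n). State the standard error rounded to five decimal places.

SE = 0.01084

Sample proportion p̂ = 1226/1682 = 0.72889.
p̂(1−p̂) = 0.197609.
Dividing by n and taking the root: √0.000117485 = 0.01084.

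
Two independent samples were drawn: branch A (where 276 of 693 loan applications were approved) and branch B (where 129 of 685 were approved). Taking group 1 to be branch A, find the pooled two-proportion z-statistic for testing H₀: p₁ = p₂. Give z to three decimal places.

z = 8.554

Sample proportions: p̂₁ = 276/693 = 0.39827 and p̂₂ = 129/685 = 0.18832.
Pooled p̂ = (276+129)/(693+685) = 405/1378 = 0.29390.
Pooled SE = √[0.2075245·0.00290286] ≈ 0.024544.
z = 0.20995/0.024544 = 8.554.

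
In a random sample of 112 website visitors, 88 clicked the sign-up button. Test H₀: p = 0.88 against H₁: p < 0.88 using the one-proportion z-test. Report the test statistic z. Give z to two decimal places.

z = -3.07

p̂ = 88/112 = 0.78571.
SE₀ = √(0.88·0.12/112) = 0.030706.
Test statistic: z = -0.09429/0.030706 = -3.07.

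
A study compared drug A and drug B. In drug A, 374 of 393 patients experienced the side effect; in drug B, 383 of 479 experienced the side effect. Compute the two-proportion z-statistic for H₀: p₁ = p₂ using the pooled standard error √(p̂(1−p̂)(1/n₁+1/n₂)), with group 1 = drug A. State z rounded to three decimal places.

z = 6.603

p̂₁ = 374/393 = 0.95165, p̂₂ = 383/479 = 0.79958.
Pooling: p̂ = 757/872 = 0.86812.
SE = √[p̂(1−p̂)(1/n₁+1/n₂)] = √[0.86812·0.13188·(1/393+1/479)] ≈ 0.023029.
z = (p̂₁ − p̂₂)/SE = (0.95165 − 0.79958)/0.023029 = 0.15207/0.023029 = 6.603.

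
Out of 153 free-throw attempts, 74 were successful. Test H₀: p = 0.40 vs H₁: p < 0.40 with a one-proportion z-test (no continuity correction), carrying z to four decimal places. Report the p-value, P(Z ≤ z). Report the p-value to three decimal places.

p̂ = 74/153 = 0.48366.
SE₀ = √(0.40·0.60/153) = 0.039606.
Test statistic (full precision, shown to 4 dp): z = (74/153 − 0.40)/SE₀ ≈ 2.1123.
p-value = P(Z ≤ z) with z = 2.1123 → 0.983.

p-value = 0.983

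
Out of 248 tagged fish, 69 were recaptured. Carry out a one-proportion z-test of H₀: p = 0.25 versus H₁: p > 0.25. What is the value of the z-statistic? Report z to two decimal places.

z = 1.03

The sample proportion is 69/248 = 0.27823.
Null standard error: √(0.25·0.75/248) = √0.000756048 = 0.027496.
Test statistic: z = 0.02823/0.027496 = 1.03.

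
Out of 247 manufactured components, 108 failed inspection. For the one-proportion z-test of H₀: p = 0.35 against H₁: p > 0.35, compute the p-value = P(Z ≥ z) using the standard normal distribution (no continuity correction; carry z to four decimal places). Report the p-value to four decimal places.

p-value = 0.0020

With x = 108 successes in n = 247, p̂ = 0.43725.
Null standard error: √(0.35·0.65/247) = √0.000921053 = 0.030349.
z = (p̂ − p₀)/SE = (108/247 − 0.35)/0.030349 ≈ 2.8748.
p-value = P(Z ≥ z) with z = 2.8748 → 0.0020.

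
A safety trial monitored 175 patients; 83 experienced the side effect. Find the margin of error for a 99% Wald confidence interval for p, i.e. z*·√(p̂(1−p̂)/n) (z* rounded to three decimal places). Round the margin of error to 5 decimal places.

The sample proportion is 83/175 = 0.47429.
SE(p̂) = √(0.47429·0.52571/175) = 0.037746.
z* = 2.576 at the 99% level.
ME = 2.576·0.037746 = 0.09723.

ME = 0.09723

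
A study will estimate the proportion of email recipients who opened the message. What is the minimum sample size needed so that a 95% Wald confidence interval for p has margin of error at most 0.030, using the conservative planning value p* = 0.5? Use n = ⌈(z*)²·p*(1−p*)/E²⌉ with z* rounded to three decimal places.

n = 1068

The 95% critical value is z* = 1.960.
p*(1−p*) = 0.50·0.50 = 0.2500.
(z*)²·p*(1−p*)/E² = 3.841600·0.2500/0.000900 = 1067.111.
Rounding up, n = 1068.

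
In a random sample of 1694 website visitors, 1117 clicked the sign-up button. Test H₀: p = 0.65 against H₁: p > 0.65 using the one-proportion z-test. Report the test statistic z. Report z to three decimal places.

z = 0.810

The sample proportion is 1117/1694 = 0.65939.
Under H₀, SE = √(p₀(1−p₀)/n) = √(0.65·0.35/1694) = √0.000134298 = 0.011589.
z = (p̂ − p₀)/SE = (0.65939 − 0.65)/0.011589 = 0.810.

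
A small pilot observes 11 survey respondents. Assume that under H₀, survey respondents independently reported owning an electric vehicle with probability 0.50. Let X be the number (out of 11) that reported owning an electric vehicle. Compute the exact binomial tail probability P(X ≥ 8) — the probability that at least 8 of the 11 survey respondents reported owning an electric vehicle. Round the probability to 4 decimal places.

X ~ Binomial(n=11, p=0.50).
P(X ≥ 8) = C(11,8)·0.50^8·0.50^3 + C(11,9)·0.50^9·0.50^2 + C(11,10)·0.50^10·0.50^1 + C(11,11)·0.50^11·0.50^0.
= 0.080566 + 0.026855 + 0.005371 + 0.000488 = 0.1133.

P = 0.1133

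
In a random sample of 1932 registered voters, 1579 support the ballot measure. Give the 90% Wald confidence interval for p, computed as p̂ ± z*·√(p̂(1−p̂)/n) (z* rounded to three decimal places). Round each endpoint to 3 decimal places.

The sample proportion is 1579/1932 = 0.81729.
SE(p̂) = √(0.81729·0.18271/1932) = 0.008792.
z* = 1.645 at the 90% level.
Margin of error: 1.645 × 0.008792 = 0.01446.
So the interval runs from 0.803 to 0.832.

(0.803, 0.832)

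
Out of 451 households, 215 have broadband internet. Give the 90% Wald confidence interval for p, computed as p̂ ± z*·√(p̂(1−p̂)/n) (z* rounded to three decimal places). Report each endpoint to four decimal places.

(0.4380, 0.5154)

The sample proportion is 215/451 = 0.47672.
SE = √(p̂(1−p̂)/n) = √(0.249458/451) = 0.023519.
For 90% confidence, z* = 1.645.
Margin = 1.645·0.023519 = 0.03869.
Interval: 0.47672 ± 0.03869 → (0.4380, 0.5154).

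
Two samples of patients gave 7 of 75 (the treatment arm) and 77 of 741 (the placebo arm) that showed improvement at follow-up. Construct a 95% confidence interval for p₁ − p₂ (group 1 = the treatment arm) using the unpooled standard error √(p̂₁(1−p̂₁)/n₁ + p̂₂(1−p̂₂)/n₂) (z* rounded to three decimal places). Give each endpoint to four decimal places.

(-0.0800, 0.0588)

p̂₁ = 0.09333, p̂₂ = 0.10391, so the observed difference is -0.01058.
SE = √(0.001128296 + 0.000125662) = √0.001253958 = 0.035411.
For 95% confidence, z* = 1.960. Margin = 1.960·0.035411 = 0.06941.
So the interval runs from -0.0800 to 0.0588.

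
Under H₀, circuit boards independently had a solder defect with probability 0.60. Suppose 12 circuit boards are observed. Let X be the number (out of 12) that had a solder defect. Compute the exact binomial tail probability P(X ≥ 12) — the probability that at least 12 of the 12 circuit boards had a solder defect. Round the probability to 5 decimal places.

X ~ Binomial(n=12, p=0.60).
P(X ≥ 12) = C(12,12)·0.60^12·0.40^0.
= 0.002177 = 0.00218.

P = 0.00218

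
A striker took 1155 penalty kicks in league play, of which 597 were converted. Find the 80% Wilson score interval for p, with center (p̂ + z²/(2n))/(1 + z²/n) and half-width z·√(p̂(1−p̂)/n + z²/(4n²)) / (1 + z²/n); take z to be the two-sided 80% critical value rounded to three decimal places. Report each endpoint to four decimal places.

p̂ = 597/1155 = 0.51688; z = 1.282, so z² = 1.643524.
1 + z²/n = 1.001423.
Adjusted center: (0.51688 + z²/(2n))/1.001423 = 0.51686.
Radicand: p̂(1−p̂)/n + z²/(4n²) = 0.000216203 + 0.000000308 = 0.000216511.
Half-width = z·√(radicand)/denom = 1.282·0.014714/1.001423 = 0.01884.
Interval: 0.51686 ± 0.01884 → (0.4980, 0.5357).

(0.4980, 0.5357)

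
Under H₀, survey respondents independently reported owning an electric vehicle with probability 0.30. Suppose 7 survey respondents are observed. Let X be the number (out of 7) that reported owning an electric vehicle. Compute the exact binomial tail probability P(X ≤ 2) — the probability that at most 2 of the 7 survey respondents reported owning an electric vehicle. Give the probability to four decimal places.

P = 0.6471

X ~ Binomial(n=7, p=0.30).
P(X ≤ 2) = C(7,0)·0.30^0·0.70^7 + C(7,1)·0.30^1·0.70^6 + C(7,2)·0.30^2·0.70^5.
= 0.082354 + 0.247063 + 0.317652 = 0.6471.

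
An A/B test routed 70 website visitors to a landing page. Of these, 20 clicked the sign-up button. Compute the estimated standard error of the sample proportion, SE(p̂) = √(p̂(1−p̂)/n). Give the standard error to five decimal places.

The sample proportion is 20/70 = 0.28571.
p̂(1−p̂) = 0.28571·0.71429 = 0.204080.
SE = √(0.204080/70) = √0.002915429 = 0.05399.

SE = 0.05399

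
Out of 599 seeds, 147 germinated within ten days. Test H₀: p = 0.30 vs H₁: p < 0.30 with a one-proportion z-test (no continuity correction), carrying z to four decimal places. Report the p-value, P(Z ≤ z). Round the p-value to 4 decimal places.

With x = 147 successes in n = 599, p̂ = 0.24541.
Null standard error: √(0.30·0.70/599) = √0.000350584 = 0.018724.
z = (p̂ − p₀)/SE = (147/599 − 0.30)/0.018724 ≈ -2.9156.
p-value = P(Z ≤ z) with z = -2.9156 → 0.0018.

p-value = 0.0018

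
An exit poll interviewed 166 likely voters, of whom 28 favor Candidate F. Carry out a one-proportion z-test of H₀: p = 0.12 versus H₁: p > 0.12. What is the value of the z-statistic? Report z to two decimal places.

z = 1.93

The sample proportion is 28/166 = 0.16867.
Under H₀, SE = √(p₀(1−p₀)/n) = √(0.12·0.88/166) = √0.000636145 = 0.025222.
z = (0.16867 − 0.12)/0.025222 = 0.04867/0.025222 = 1.93.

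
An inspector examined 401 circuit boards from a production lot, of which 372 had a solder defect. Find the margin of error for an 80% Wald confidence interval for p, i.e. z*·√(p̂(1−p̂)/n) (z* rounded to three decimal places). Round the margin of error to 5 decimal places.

The sample proportion is 372/401 = 0.92768.
Standard error of p̂: √(0.067089/401) = √0.000167305 = 0.012935.
z* = 1.282 at the 80% level.
ME = 1.282·0.012935 = 0.01658.

ME = 0.01658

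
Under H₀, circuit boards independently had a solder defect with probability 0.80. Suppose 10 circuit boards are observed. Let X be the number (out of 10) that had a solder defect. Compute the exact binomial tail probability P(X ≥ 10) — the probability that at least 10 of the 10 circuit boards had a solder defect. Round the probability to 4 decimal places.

P = 0.1074

X ~ Binomial(n=10, p=0.80).
P(X ≥ 10) = C(10,10)·0.80^10·0.20^0.
= 0.107374 = 0.1074.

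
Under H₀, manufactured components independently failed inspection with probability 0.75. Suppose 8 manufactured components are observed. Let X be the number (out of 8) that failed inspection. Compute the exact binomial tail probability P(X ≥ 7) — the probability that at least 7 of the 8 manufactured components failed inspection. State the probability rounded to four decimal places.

P = 0.3671

X ~ Binomial(n=8, p=0.75).
P(X ≥ 7) = C(8,7)·0.75^7·0.25^1 + C(8,8)·0.75^8·0.25^0.
= 0.266968 + 0.100113 = 0.3671.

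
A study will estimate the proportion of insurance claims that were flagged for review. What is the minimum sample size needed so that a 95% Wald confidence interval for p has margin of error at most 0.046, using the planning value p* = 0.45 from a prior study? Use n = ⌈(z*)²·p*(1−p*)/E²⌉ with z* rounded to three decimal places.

z* = 1.960 at the 95% level.
p*(1−p*) = 0.45·0.55 = 0.2475.
Required n before rounding: 3.841600 × 0.2475 / 0.046² = 449.336.
⌈449.336⌉ = 450.

n = 450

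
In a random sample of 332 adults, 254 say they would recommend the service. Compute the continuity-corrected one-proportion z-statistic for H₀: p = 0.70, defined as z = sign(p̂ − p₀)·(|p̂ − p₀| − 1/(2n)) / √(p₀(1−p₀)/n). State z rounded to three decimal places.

The sample proportion is 254/332 = 0.76506. p̂ − p₀ = 0.065060.
1/(2n) = 0.001506.
Corrected numerator: |0.065060| − 0.001506 = 0.063554.
SE₀ = √(0.70·0.30/332) = 0.025150.
z = +0.063554/0.025150 = 2.527.

z = 2.527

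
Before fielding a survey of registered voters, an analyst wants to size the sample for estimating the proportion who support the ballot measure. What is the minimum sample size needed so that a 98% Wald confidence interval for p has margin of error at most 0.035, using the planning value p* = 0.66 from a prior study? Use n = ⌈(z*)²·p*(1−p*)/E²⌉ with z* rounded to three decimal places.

n = 992

z* = 2.326 at the 98% level.
p*(1−p*) = 0.66·0.34 = 0.2244.
(z*)²·p*(1−p*)/E² = 5.410276·0.2244/0.001225 = 991.074.
Rounding up, n = 992.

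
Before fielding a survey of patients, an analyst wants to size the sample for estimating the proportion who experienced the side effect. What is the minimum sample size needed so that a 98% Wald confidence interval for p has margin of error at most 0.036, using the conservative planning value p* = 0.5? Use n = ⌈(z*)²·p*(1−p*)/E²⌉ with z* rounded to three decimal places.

For 98% confidence, z* = 2.326.
p*(1−p*) = 0.2500.
(z*)²·p*(1−p*)/E² = 5.410276·0.2500/0.001296 = 1043.649.
Rounding up, n = 1044.

n = 1044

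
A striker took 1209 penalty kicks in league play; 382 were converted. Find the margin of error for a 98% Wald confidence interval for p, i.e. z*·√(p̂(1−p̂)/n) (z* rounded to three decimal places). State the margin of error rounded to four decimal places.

ME = 0.0311

With x = 382 successes in n = 1209, p̂ = 0.31596.
SE = √(p̂(1−p̂)/n) = √(0.216131/1209) = 0.013370.
z* = 2.326 at the 98% level.
Margin of error = z*·SE = 2.326 × 0.013370 = 0.0311.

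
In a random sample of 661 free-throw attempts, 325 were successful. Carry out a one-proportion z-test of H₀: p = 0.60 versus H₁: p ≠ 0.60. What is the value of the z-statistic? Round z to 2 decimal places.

The sample proportion is 325/661 = 0.49168.
SE₀ = √(0.60·0.40/661) = 0.019055.
z = (0.49168 − 0.60)/0.019055 = -0.10832/0.019055 = -5.68.

z = -5.68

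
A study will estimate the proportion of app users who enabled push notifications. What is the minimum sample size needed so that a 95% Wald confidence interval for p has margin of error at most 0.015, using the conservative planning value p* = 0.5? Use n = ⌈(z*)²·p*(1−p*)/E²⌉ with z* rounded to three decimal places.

n = 4269

For 95% confidence, z* = 1.960.
p*(1−p*) = 0.50·0.50 = 0.2500.
(z*)²·p*(1−p*)/E² = 3.841600·0.2500/0.000225 = 4268.444.
Rounding up, n = 4269.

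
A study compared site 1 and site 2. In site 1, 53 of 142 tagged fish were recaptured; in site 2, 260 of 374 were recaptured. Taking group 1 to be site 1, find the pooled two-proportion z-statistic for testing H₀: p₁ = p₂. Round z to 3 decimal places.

p̂₁ = 53/142 = 0.37324, p̂₂ = 260/374 = 0.69519.
Pooling: p̂ = 313/516 = 0.60659.
Pooled SE = √[0.2386388·0.00971605] ≈ 0.048152.
z = -0.32195/0.048152 = -6.686.

z = -6.686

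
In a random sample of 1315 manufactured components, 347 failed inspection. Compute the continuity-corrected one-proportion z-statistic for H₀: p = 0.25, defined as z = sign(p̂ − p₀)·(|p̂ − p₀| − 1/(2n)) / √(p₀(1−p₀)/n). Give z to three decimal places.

p̂ = 347/1315 = 0.26388. p̂ − p₀ = 0.013878.
Continuity correction 1/(2n) = 1/2630 = 0.000380.
Corrected numerator: |0.013878| − 0.000380 = 0.013498.
SE₀ = √(0.25·0.75/1315) = 0.011941.
z = (+)0.013498/0.011941 = 1.130.

z = 1.130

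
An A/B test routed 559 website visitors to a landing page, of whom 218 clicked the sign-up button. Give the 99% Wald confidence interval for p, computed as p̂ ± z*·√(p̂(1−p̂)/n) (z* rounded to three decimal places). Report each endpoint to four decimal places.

(0.3368, 0.4431)

With x = 218 successes in n = 559, p̂ = 0.38998.
Standard error of p̂: √(0.237896/559) = √0.000425574 = 0.020629.
z* = 2.576 at the 99% level.
Margin = 2.576·0.020629 = 0.05314.
Interval: 0.38998 ± 0.05314 → (0.3368, 0.4431).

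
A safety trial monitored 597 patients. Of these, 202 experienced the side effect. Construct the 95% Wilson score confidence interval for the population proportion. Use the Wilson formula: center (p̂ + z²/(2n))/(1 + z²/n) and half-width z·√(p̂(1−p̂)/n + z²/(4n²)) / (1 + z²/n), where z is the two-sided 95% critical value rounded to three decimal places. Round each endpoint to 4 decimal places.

(0.3015, 0.3772)

Here p̂ = 202/597 = 0.33836 and z = 1.960 (z² = 3.841600).
Denominator 1 + z²/n = 1 + 3.841600/597 = 1.006435.
Center = (0.33836 + 0.003217)/1.006435 = 0.33939.
Radicand: p̂(1−p̂)/n + z²/(4n²) = 0.000374995 + 0.000002695 = 0.000377690.
Half-width = 1.960·√0.000377690/1.006435 = 0.03785.
CI: 0.33939 ± 0.03785 = (0.3015, 0.3772).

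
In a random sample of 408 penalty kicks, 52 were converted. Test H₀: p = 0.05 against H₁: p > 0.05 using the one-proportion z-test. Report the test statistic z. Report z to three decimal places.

The sample proportion is 52/408 = 0.12745.
Under H₀, SE = √(p₀(1−p₀)/n) = √(0.05·0.95/408) = √0.000116422 = 0.010790.
Test statistic: z = 0.07745/0.010790 = 7.178.

z = 7.178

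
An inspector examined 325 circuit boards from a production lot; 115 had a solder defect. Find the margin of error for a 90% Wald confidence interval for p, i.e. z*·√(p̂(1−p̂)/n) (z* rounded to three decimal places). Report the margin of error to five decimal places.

ME = 0.04363

p̂ = 115/325 = 0.35385.
Standard error of p̂: √(0.228639/325) = √0.000703505 = 0.026524.
The 90% critical value is z* = 1.645.
ME = 1.645·0.026524 = 0.04363.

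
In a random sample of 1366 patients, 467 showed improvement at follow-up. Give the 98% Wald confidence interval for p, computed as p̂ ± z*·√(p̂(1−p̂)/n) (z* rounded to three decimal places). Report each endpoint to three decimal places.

p̂ = 467/1366 = 0.34187.
Standard error of p̂: √(0.224996/1366) = √0.000164712 = 0.012834.
The 98% critical value is z* = 2.326.
Margin = 2.326·0.012834 = 0.02985.
CI: 0.34187 ± 0.02985 = (0.312, 0.372).

(0.312, 0.372)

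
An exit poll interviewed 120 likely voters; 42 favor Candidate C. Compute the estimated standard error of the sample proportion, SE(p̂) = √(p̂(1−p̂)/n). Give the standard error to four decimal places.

With x = 42 successes in n = 120, p̂ = 0.35000.
p̂(1−p̂) = 0.35000·0.65000 = 0.227500.
SE = √(0.227500/120) = 0.0435.

SE = 0.0435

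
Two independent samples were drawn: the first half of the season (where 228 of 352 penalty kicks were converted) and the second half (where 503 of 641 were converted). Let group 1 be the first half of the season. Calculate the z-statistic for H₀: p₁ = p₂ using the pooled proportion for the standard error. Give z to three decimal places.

Sample proportions: p̂₁ = 228/352 = 0.64773 and p̂₂ = 503/641 = 0.78471.
Pooling: p̂ = 731/993 = 0.73615.
Pooled SE = √[0.1942317·0.00440097] ≈ 0.029237.
z = (p̂₁ − p̂₂)/SE = (0.64773 − 0.78471)/0.029237 = -0.13698/0.029237 = -4.685.

z = -4.685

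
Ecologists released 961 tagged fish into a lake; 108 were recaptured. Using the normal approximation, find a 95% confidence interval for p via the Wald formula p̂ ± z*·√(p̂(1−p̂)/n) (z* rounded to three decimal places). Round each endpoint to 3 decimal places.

(0.092, 0.132)

Sample proportion p̂ = 108/961 = 0.11238.
SE = √(p̂(1−p̂)/n) = √(0.099753/961) = 0.010188.
z* = 1.960 at the 95% level.
Margin of error: 1.960 × 0.010188 = 0.01997.
Interval: 0.11238 ± 0.01997 → (0.092, 0.132).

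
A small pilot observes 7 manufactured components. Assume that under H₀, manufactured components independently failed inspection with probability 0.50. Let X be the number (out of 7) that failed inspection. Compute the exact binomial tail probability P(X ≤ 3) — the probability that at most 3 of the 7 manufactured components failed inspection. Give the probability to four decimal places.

X ~ Binomial(n=7, p=0.50).
P(X ≤ 3) = C(7,0)·0.50^0·0.50^7 + C(7,1)·0.50^1·0.50^6 + C(7,2)·0.50^2·0.50^5 + C(7,3)·0.50^3·0.50^4.
= 0.007812 + 0.054688 + 0.164062 + 0.273438 = 0.5000.

P = 0.5000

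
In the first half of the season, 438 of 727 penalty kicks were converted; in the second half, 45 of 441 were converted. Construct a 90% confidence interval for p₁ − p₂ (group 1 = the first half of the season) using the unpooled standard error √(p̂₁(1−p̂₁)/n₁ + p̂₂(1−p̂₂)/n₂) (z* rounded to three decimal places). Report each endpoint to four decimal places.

p̂₁ = 0.60248, p̂₂ = 0.10204, so the observed difference is 0.50044.
SE = √(0.000329434 + 0.000207774) = √0.000537208 = 0.023178.
For 90% confidence, z* = 1.645. Margin = 1.645·0.023178 = 0.03813.
So the interval runs from 0.4623 to 0.5386.

(0.4623, 0.5386)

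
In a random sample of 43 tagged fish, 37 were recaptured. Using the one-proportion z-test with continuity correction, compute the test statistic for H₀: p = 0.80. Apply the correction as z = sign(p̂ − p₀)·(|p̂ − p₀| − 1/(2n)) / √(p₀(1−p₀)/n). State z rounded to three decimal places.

z = 0.801

The sample proportion is 37/43 = 0.86047. p̂ − p₀ = 0.060465.
Continuity correction 1/(2n) = 1/86 = 0.011628.
Corrected numerator: |0.060465| − 0.011628 = 0.048837.
Null standard error: √(0.80·0.20/43) = √0.003720930 = 0.060999.
z = (+)0.048837/0.060999 = 0.801.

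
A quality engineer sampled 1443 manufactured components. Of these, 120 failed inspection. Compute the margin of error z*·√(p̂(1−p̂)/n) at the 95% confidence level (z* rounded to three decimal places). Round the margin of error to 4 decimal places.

The sample proportion is 120/1443 = 0.08316.
Standard error of p̂: √(0.076244/1443) = √0.000052837 = 0.007269.
For 95% confidence, z* = 1.960.
So ME = 0.0142.

ME = 0.0142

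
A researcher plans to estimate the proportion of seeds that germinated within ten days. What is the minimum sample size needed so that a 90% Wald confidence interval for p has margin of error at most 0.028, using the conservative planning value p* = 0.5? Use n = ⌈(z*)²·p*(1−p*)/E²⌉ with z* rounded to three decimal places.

n = 863

For 90% confidence, z* = 1.645.
p*(1−p*) = 0.2500.
Required n before rounding: 2.706025 × 0.2500 / 0.028² = 862.891.
⌈862.891⌉ = 863.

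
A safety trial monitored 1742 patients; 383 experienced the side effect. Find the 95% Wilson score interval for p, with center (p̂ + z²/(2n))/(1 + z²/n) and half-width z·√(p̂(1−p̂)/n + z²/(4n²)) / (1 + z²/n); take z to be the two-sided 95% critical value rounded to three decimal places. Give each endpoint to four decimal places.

(0.2010, 0.2399)

p̂ = 383/1742 = 0.21986; z = 1.960, so z² = 3.841600.
Denominator 1 + z²/n = 1 + 3.841600/1742 = 1.002205.
Center = (0.21986 + 0.001103)/1.002205 = 0.22048.
Radicand: p̂(1−p̂)/n + z²/(4n²) = 0.000098463 + 0.000000316 = 0.000098779.
Half-width = z·√(radicand)/denom = 1.960·0.009939/1.002205 = 0.01944.
Interval: 0.22048 ± 0.01944 → (0.2010, 0.2399).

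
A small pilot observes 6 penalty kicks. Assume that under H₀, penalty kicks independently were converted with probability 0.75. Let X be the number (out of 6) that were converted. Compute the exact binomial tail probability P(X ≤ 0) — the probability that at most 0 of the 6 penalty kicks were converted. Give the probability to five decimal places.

X ~ Binomial(n=6, p=0.75).
P(X ≤ 0) = C(6,0)·0.75^0·0.25^6.
= 0.000244 = 0.00024.

P = 0.00024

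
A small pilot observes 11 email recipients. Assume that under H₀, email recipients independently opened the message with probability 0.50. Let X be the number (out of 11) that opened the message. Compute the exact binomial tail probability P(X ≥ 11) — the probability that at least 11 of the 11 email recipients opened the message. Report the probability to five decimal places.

P = 0.00049

X is binomial with n = 11 and p = 0.50.
P(X ≥ 11) = C(11,11)·0.50^11·0.50^0.
= 0.000488 = 0.00049.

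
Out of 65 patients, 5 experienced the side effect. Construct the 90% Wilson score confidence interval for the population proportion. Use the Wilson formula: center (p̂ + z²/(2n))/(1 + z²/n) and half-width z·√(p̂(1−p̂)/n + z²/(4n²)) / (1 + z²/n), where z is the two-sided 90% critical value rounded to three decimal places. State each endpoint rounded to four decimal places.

(0.0379, 0.1497)

p̂ = 5/65 = 0.07692; z = 1.645, so z² = 2.706025.
Denominator 1 + z²/n = 1 + 2.706025/65 = 1.041631.
Center = (0.07692 + 0.020816)/1.041631 = 0.09383.
Radicand: p̂(1−p̂)/n + z²/(4n²) = 0.001092399 + 0.000160120 = 0.001252519.
Half-width = z·√(radicand)/denom = 1.645·0.035391/1.041631 = 0.05589.
CI: 0.09383 ± 0.05589 = (0.0379, 0.1497).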